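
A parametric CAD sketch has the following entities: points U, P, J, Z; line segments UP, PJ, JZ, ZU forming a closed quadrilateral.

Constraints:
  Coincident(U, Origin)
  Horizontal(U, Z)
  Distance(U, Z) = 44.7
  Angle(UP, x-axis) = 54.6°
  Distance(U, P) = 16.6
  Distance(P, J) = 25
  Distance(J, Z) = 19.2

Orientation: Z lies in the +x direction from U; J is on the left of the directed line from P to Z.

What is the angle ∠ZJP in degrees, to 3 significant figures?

116°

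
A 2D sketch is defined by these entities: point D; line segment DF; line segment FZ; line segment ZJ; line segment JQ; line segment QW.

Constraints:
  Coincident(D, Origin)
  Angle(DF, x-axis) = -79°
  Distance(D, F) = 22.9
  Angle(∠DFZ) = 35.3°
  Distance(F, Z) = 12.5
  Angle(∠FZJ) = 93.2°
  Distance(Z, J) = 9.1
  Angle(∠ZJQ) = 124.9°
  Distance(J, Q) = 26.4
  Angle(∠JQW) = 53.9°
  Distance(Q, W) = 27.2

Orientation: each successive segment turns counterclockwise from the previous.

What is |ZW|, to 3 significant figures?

21.3

D is at the origin; DF runs at -79.0° with length 22.9, so F = (4.37, -22.5). ∠DFZ = 35.3° gives FZ at 65.7° from the x-axis; with |FZ| = 12.5, Z = (9.51, -11.1). ∠FZJ = 93.2° gives ZJ at 152° from the x-axis; with |ZJ| = 9.1, J = (1.44, -6.88). ∠ZJQ = 124.9° gives JQ at -152° from the x-axis; with |JQ| = 26.4, Q = (-22.0, -19.1). ∠JQW = 53.9° gives QW at -26.3° from the x-axis; with |QW| = 27.2, W = (2.43, -31.2). Then |ZW| = |W − Z| = 21.3.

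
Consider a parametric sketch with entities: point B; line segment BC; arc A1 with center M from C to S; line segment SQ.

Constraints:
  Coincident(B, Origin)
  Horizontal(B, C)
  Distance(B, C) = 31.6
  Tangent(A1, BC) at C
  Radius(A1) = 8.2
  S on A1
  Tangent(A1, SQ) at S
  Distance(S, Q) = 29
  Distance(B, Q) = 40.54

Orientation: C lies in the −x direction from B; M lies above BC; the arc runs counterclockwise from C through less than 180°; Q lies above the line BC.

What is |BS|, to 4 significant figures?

24.51

B is at the origin; BC is horizontal with |BC| = 31.6 and C on the −x side, so C = (-31.60, 0.000). The tangent condition forces MC to be normal to BC, so M = C + (0, 8.2) = (-31.60, 8.200). Since MS ⟂ SQ (tangency), |MQ| = √(8.2² + 29.0²) = 30.14 regardless of where S sits on A1. So Q lies on both circle(B, 40.54) and circle(M, 30.14); the above-BC intersection is Q = (-19.24, 35.68). S is the foot of the tangent from Q: S = (-23.49, 6.998).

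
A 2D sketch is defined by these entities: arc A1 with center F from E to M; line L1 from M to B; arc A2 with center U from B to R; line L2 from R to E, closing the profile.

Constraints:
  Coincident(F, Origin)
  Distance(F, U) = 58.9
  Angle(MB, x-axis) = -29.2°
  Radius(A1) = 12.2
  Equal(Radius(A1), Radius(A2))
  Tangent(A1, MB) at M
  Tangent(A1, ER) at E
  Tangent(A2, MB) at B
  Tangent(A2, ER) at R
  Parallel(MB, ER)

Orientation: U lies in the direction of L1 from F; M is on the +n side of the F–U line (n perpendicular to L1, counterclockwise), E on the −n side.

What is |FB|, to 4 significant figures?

60.15

The slot axis is L1's direction at -29.2°, so u = (cos -29.2°, sin -29.2°) = (0.8729, -0.4879) and n = (−sin -29.2°, cos -29.2°) = (0.4879, 0.8729). F is at the origin and U lies 58.9 along u from F, so U = 58.9·u = (51.42, -28.73). Tangency of A1 to both parallel lines with radius 12.2 puts M and E at F ± 12.2·n: M = (5.952, 10.65), E = (-5.952, -10.65). Equal radii place B and R the same way about U: B = U + 12.2·n = (57.37, -18.09), R = U − 12.2·n = (45.46, -39.38). Then |FB| = |B − F| = 60.15.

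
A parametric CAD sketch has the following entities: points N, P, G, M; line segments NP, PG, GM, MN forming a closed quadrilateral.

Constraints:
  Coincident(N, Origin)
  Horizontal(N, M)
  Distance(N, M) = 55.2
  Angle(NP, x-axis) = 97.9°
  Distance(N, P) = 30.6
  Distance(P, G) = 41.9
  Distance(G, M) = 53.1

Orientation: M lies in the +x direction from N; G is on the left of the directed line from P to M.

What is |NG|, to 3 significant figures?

59.0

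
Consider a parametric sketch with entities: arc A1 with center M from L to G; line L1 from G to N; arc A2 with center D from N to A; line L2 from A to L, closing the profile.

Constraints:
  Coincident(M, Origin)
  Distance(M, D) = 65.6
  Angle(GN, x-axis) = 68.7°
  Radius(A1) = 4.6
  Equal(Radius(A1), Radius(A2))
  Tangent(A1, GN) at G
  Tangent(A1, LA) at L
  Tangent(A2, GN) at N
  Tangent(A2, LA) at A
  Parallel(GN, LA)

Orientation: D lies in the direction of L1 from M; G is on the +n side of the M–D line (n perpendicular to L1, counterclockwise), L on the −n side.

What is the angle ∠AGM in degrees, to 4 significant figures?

82.02°

Tangency of A1 to both parallel lines with radius 4.6 puts G and L at M ± 4.6·n: G = (-4.286, 1.671), L = (4.286, -1.671). Equal radii place N and A the same way about D: N = D + 4.6·n = (19.54, 62.79), A = D − 4.6·n = (28.12, 59.45). Then cos ∠AGM = GA·GM / (|GA||GM|), giving 82.02°.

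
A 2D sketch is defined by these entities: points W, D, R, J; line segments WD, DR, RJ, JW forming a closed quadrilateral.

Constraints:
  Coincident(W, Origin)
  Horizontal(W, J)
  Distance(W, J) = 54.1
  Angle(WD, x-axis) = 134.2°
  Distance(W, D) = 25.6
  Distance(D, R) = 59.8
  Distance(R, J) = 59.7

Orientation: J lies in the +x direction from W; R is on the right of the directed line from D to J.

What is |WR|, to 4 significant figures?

36.81

Checks: |DR| = 59.80 ✓; |RJ| = 59.70 ✓.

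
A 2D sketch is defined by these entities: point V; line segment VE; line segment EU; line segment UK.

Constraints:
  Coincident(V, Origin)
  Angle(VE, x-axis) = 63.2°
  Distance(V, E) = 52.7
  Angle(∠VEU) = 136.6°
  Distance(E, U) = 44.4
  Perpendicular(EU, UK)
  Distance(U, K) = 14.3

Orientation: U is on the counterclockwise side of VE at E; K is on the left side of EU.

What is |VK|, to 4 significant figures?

85.54

V is at the origin; VE runs at 63.2° with length 52.7, so E = 52.7·(cos 63.2°, sin 63.2°) = (23.76, 47.04). ∠VEU = 136.6°, so EU runs at 63.2° + (180° − 136.6°) = 106.6° from the x-axis; with |EU| = 44.4, U = E + 44.4·(cos 106.6°, sin 106.6°) = (11.08, 89.59). EU is perpendicular to UK; with |UK| = 14.3 on the left of EU, K = U + 14.3·(-0.9583, -0.2857) = (-2.627, 85.50). Then |VK| = |K − V| = 85.54.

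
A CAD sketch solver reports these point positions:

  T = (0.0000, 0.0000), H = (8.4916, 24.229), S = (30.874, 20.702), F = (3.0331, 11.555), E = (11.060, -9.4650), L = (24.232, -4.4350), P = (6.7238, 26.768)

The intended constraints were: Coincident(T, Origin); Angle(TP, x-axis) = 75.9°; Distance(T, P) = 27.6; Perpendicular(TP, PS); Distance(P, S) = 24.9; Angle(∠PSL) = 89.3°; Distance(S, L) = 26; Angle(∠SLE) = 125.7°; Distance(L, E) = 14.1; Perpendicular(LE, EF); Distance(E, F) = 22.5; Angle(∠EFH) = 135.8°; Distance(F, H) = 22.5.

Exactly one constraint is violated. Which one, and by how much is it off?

Distance(F, H) = 22.5 — off by 8.70.

T = (0.00, 0.00) ✓; TP at 75.90° ✓; |TP| = 27.60 ✓; ∠(TP, PS) = 90.00° ✓; |PS| = 24.90 ✓; ∠PSL = 89.30° ✓; |SL| = 26.00 ✓; ∠SLE = 125.7° ✓; |LE| = 14.10 ✓; ∠(LE, EF) = 90.00° ✓; |EF| = 22.50 ✓; ∠EFH = 135.8° ✓; |FH| = 13.80 ✗.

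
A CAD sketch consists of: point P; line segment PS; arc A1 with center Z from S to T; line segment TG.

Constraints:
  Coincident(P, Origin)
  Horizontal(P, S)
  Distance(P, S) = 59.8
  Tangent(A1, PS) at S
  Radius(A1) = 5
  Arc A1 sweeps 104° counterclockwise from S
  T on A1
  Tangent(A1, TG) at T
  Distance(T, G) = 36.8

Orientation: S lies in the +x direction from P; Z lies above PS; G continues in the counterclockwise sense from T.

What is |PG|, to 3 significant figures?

69.7

On A1, S sits at bearing -90° from Z; a 104° counterclockwise sweep puts T at bearing 14°, so T = Z + 5.0·(cos 14°, sin 14°) = (64.7, 6.21). A1 meets TG tangentially, so ZT is at right angles to TG, so TG runs along (−sin 14°, cos 14°); with |TG| = 36.8, G = (55.7, 41.9). Then |PG| = |G − P| = 69.7.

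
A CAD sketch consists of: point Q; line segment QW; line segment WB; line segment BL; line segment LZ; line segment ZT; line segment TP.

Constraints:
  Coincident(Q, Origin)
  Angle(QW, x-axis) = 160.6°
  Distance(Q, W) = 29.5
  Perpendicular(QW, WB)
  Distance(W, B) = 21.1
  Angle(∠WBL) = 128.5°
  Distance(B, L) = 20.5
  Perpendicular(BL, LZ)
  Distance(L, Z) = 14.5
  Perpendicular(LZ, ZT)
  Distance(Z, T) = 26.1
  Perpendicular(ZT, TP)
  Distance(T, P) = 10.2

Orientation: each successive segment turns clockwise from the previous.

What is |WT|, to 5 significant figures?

7.7993

Q is at the origin; QW runs at 160.6° with length 29.5, so W = (-27.825, 9.7988). QW is perpendicular to WB, so WB runs at 70.600°; with |WB| = 21.1, B = (-20.816, 29.701). ∠WBL = 128.5° gives BL at 19.100° from the x-axis; with |BL| = 20.5, L = (-1.4450, 36.409). BL ⟂ LZ, so LZ runs at -70.900°; with |LZ| = 14.5, Z = (3.2996, 22.707). LZ ⟂ ZT, so ZT runs at -160.90°; with |ZT| = 26.1, T = (-21.364, 14.167). Then |WT| = |T − W| = 7.7993.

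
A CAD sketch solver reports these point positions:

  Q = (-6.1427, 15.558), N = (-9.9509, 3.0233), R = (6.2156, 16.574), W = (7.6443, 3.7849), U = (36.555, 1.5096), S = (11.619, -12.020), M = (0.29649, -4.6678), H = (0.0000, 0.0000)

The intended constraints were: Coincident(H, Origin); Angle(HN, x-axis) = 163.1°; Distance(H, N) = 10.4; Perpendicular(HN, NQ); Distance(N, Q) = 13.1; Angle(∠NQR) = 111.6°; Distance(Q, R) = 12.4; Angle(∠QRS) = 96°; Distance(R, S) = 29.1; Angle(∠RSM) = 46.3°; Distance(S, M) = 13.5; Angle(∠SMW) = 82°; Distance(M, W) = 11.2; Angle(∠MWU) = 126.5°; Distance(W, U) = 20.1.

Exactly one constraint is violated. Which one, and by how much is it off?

Distance(W, U) = 20.1 — off by 8.90.

H = (0.00, 0.00) ✓; HN at 163.1° ✓; |HN| = 10.40 ✓; ∠(HN, NQ) = 90.00° ✓; |NQ| = 13.10 ✓; ∠NQR = 111.6° ✓; |QR| = 12.40 ✓; ∠QRS = 96.00° ✓; |RS| = 29.10 ✓; ∠RSM = 46.30° ✓; |SM| = 13.50 ✓; ∠SMW = 82.00° ✓; |MW| = 11.20 ✓; ∠MWU = 126.5° ✓; |WU| = 29.00 ✗.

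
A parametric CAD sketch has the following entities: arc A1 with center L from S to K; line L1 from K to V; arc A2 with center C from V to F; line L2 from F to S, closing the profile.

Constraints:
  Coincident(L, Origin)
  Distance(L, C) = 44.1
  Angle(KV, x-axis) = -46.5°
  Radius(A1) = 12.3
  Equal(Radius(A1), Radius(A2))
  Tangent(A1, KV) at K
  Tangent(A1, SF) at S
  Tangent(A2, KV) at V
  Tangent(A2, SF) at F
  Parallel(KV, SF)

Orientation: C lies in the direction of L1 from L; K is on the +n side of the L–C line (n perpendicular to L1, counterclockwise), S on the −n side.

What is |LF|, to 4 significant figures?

45.78

The slot axis is L1's direction at -46.5°, so u = (cos -46.5°, sin -46.5°) = (0.6884, -0.7254) and n = (−sin -46.5°, cos -46.5°) = (0.7254, 0.6884). L is at the origin and C lies 44.1 along u from L, so C = 44.1·u = (30.36, -31.99). Tangency of A1 to both parallel lines with radius 12.3 puts K and S at L ± 12.3·n: K = (8.922, 8.467), S = (-8.922, -8.467). Equal radii place V and F the same way about C: V = C + 12.3·n = (39.28, -23.52), F = C − 12.3·n = (21.43, -40.46). Then |LF| = |F − L| = 45.78.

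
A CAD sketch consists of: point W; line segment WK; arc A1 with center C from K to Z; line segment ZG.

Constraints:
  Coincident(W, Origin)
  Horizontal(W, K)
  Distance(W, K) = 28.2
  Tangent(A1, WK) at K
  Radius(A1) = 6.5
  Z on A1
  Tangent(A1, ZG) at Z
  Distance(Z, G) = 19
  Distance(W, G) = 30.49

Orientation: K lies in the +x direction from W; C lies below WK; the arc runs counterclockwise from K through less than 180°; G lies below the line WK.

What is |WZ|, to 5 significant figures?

22.454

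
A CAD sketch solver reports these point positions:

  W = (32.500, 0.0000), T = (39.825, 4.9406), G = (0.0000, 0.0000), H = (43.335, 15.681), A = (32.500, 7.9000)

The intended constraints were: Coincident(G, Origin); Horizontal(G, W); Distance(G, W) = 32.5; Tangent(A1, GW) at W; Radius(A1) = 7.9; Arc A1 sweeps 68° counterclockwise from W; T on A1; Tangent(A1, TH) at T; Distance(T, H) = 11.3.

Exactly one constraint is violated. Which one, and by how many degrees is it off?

Tangent(A1, TH) at T — off by 3.90°.

G = (0.00, 0.00) ✓; G.y = 0.00, W.y = 0.00 ✓; |GW| = 32.50 ✓; ∠(AW, WG) = 90.00° ✓; |AW| = 7.900 ✓; bearing(A→T) − bearing(A→W) = 68.00° ✓; |AT| = 7.900 ✓; ∠(AT, TH) = 86.10° ✗; |TH| = 11.30 ✓.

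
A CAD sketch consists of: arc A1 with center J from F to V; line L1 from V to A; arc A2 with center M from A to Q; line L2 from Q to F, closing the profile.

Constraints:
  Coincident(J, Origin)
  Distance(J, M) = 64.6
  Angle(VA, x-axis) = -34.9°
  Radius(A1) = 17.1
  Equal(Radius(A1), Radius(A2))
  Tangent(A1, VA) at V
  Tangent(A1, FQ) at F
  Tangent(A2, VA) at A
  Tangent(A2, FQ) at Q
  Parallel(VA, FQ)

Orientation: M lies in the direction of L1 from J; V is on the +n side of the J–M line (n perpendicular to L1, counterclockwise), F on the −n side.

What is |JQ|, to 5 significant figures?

66.825

The slot axis is L1's direction at -34.9°, so u = (cos -34.9°, sin -34.9°) = (0.82015, -0.57215) and n = (−sin -34.9°, cos -34.9°) = (0.57215, 0.82015). J is at the origin and M lies 64.6 along u from J, so M = 64.6·u = (52.982, -36.961). Tangency of A1 to both parallel lines with radius 17.1 puts V and F at J ± 17.1·n: V = (9.7837, 14.025), F = (-9.7837, -14.025). Equal radii place A and Q the same way about M: A = M + 17.1·n = (62.766, -22.936), Q = M − 17.1·n = (43.198, -50.985). Then |JQ| = |Q − J| = 66.825.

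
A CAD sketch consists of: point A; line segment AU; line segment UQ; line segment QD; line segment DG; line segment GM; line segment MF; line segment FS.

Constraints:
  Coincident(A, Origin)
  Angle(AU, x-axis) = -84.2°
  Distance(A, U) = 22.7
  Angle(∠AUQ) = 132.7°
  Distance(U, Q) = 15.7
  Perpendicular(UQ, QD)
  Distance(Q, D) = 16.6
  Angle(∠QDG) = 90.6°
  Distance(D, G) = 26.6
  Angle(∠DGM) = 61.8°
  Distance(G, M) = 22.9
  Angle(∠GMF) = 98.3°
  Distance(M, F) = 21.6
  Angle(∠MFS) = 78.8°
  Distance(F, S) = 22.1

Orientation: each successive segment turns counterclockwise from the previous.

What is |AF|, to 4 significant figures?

37.78

∠DGM = 61.8° gives GM at -99.30° from the x-axis; with |GM| = 22.9, M = (0.01208, -25.14). ∠GMF = 98.3° gives MF at -17.60° from the x-axis; with |MF| = 21.6, F = (20.60, -31.67). Then |AF| = |F − A| = 37.78.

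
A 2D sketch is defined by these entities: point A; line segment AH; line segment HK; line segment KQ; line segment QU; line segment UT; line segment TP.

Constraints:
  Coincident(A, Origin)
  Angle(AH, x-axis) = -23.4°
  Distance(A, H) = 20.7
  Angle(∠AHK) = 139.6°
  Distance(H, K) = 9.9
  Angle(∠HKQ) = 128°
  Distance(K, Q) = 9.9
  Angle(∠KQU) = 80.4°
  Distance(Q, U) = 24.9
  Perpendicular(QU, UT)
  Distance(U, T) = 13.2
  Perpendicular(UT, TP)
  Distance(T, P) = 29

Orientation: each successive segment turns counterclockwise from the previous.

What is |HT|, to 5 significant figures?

14.596

A is at the origin; AH runs at -23.4° with length 20.7, so H = (18.998, -8.2210). ∠AHK = 139.6° gives HK at 17.000° from the x-axis; with |HK| = 9.9, K = (28.465, -5.3265). ∠HKQ = 128.0° gives KQ at 69.000° from the x-axis; with |KQ| = 9.9, Q = (32.013, 3.9160). ∠KQU = 80.4° gives QU at 168.60° from the x-axis; with |QU| = 24.9, U = (7.6040, 8.8376). QU is perpendicular to UT, so UT runs at -101.40°; with |UT| = 13.2, T = (4.9950, -4.1019). Then |HT| = |T − H| = 14.596.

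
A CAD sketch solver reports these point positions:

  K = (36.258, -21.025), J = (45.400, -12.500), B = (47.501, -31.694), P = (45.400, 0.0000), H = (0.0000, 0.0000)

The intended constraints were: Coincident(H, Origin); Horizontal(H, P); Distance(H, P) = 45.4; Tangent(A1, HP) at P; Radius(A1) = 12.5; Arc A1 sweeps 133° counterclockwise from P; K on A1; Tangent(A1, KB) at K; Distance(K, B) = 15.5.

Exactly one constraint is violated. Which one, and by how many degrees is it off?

Tangent(A1, KB) at K — off by 3.50°.

H = (0.00, 0.00) ✓; H.y = 0.00, P.y = 0.00 ✓; |HP| = 45.40 ✓; ∠(JP, PH) = 90.00° ✓; |JP| = 12.50 ✓; bearing(J→K) − bearing(J→P) = 133.0° ✓; |JK| = 12.50 ✓; ∠(JK, KB) = 86.50° ✗; |KB| = 15.50 ✓.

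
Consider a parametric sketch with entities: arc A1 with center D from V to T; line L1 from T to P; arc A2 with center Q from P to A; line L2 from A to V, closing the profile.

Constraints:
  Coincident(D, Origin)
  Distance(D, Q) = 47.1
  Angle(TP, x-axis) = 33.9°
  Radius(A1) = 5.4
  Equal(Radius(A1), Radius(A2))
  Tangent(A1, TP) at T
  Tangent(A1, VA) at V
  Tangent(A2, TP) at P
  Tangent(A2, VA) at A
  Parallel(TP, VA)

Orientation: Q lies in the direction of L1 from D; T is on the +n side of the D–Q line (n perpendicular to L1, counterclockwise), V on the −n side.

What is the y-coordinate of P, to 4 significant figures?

30.75

Tangency of A1 to both parallel lines with radius 5.4 puts T and V at D ± 5.4·n: T = (-3.012, 4.482), V = (3.012, -4.482). Equal radii place P and A the same way about Q: P = Q + 5.4·n = (36.08, 30.75), A = Q − 5.4·n = (42.11, 21.79). So P.y = 30.75.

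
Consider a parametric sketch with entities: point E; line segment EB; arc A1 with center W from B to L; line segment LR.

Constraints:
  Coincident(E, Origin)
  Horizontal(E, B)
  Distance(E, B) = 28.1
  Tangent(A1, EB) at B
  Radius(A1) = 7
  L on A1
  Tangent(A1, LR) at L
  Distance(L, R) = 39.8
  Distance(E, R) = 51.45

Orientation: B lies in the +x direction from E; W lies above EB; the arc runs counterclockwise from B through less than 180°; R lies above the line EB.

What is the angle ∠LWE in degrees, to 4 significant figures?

174.3°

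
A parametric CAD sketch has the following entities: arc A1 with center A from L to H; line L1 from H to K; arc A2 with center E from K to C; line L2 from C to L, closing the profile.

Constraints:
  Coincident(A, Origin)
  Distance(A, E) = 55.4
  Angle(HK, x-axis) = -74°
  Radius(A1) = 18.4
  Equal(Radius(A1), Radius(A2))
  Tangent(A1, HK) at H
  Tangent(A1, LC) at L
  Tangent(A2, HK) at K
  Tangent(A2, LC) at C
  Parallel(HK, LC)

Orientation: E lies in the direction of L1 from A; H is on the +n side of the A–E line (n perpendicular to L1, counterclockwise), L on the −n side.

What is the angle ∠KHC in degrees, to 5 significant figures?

33.594°

Tangency of A1 to both parallel lines with radius 18.4 puts H and L at A ± 18.4·n: H = (17.687, 5.0717), L = (-17.687, -5.0717). Equal radii place K and C the same way about E: K = E + 18.4·n = (32.958, -48.182), C = E − 18.4·n = (-2.4169, -58.326). Then cos ∠KHC = HK·HC / (|HK||HC|), giving 33.594°.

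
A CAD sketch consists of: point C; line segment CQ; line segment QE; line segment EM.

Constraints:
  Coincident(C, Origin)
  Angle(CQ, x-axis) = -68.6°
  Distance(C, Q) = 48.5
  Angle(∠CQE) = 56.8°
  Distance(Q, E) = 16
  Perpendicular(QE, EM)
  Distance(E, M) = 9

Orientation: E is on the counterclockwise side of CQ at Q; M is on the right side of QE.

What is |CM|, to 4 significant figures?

50.69

C is at the origin; CQ runs at -68.6° with length 48.5, so Q = 48.5·(cos -68.6°, sin -68.6°) = (17.70, -45.16). ∠CQE = 56.8°, so QE runs at -68.6° + (180° − 56.8°) = 54.60° from the x-axis; with |QE| = 16.0, E = Q + 16.0·(cos 54.60°, sin 54.60°) = (26.97, -32.11). QE ⟂ EM; with |EM| = 9.0 on the right of QE, M = E + 9.0·(0.8151, -0.5793) = (34.30, -37.33). Then |CM| = |M − C| = 50.69.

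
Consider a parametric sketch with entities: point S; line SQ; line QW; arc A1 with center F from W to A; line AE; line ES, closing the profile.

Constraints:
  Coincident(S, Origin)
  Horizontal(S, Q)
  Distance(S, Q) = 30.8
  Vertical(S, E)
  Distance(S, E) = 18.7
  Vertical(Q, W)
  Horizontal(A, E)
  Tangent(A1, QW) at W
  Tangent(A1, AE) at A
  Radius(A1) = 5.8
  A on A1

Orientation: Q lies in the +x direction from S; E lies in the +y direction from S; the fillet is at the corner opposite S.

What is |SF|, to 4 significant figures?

28.13

S is at the origin; SQ is horizontal with |SQ| = 30.8 and Q on the +x side, so Q = (30.80, 0.000). S and E share the same x with |SE| = 18.7 and E on the +y side, so E = (0.000, 18.70). The virtual corner opposite S is at (30.80, 18.70). Since A1 is tangent to QW there, FW ⟂ QW and the tangent condition forces FA to be normal to AE, with radius 5.8, so the center F sits 5.8 in from both sides at F = (25.00, 12.90). Then |SF| = |F − S| = 28.13.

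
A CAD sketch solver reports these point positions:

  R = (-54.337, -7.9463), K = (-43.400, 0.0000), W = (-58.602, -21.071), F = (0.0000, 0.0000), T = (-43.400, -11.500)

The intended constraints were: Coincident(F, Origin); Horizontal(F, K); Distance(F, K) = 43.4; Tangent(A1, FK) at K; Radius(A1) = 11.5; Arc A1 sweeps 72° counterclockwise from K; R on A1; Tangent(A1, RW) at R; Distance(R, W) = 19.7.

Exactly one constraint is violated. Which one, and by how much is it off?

Distance(R, W) = 19.7 — off by 5.90.

F = (0.00, 0.00) ✓; F.y = 0.00, K.y = 0.00 ✓; |FK| = 43.40 ✓; ∠(TK, KF) = 90.00° ✓; |TK| = 11.50 ✓; bearing(T→R) − bearing(T→K) = 72.00° ✓; |TR| = 11.50 ✓; ∠(TR, RW) = 90.00° ✓; |RW| = 13.80 ✗.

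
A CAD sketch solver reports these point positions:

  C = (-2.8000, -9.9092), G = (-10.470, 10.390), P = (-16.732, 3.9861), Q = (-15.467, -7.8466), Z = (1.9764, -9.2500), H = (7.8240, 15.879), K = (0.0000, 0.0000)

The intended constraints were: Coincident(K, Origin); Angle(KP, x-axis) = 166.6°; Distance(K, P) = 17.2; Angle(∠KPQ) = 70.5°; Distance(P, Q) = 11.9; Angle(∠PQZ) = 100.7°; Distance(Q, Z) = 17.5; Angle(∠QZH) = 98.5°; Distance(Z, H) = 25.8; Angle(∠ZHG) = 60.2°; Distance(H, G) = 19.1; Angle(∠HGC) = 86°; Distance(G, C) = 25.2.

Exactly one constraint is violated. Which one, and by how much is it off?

Distance(G, C) = 25.2 — off by 3.50.

K = (0.00, 0.00) ✓; KP at 166.6° ✓; |KP| = 17.20 ✓; ∠KPQ = 70.50° ✓; |PQ| = 11.90 ✓; ∠PQZ = 100.7° ✓; |QZ| = 17.50 ✓; ∠QZH = 98.50° ✓; |ZH| = 25.80 ✓; ∠ZHG = 60.20° ✓; |HG| = 19.10 ✓; ∠HGC = 86.00° ✓; |GC| = 21.70 ✗.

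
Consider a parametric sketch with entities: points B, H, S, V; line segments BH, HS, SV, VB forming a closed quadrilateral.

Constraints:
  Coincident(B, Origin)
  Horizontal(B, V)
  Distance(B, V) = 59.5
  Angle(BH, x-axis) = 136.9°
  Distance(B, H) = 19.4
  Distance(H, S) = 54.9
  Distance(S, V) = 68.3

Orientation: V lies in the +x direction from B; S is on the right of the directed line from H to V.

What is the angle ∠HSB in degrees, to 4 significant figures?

13.69°

B is at the origin; B and V share the same y with |BV| = 59.5 and V in +x, so V = (59.5, 0). BH runs at 136.9° with |BH| = 19.4, so H = (-14.17, 13.26). S is determined by |HS| = 54.9 and |SV| = 68.3 together: it lies at the intersection of circle(H, 54.9) and circle(V, 68.3). With |HV| = 74.85, the foot of the radical line on HV is 26.40 from H and the perpendicular offset is √(54.9² − 26.40²) = 48.14. Taking the right-of-HV solution: S = (3.288, -38.80).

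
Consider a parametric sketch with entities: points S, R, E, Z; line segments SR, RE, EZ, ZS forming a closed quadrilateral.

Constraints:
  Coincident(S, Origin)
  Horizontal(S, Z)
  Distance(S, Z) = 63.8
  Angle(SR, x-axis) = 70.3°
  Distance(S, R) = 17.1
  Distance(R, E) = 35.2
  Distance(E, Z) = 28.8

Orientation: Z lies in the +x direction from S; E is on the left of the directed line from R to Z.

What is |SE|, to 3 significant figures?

44.5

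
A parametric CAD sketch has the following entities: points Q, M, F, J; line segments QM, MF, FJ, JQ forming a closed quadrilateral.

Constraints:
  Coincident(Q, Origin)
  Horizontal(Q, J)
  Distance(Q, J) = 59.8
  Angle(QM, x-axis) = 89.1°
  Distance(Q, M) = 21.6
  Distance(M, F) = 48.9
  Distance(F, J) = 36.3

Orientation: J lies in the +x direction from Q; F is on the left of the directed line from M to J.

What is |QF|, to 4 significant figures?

58.60

Checks: |MF| = 48.90 ✓; |FJ| = 36.30 ✓.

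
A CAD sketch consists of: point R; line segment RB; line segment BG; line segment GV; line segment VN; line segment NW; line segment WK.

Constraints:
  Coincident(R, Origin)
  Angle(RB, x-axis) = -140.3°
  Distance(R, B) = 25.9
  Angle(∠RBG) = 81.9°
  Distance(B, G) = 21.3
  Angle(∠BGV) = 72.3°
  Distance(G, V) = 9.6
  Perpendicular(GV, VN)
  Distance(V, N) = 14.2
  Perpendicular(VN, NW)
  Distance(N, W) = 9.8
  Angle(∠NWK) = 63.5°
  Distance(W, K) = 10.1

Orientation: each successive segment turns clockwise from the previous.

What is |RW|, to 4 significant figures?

30.44

GV is perpendicular to VN, so VN runs at -76.10°; with |VN| = 14.2, N = (-18.36, -9.880). The perpendicularity gives NW at right angles to VN, so NW runs at -166.1°; with |NW| = 9.8, W = (-27.87, -12.23). Then |RW| = |W − R| = 30.44.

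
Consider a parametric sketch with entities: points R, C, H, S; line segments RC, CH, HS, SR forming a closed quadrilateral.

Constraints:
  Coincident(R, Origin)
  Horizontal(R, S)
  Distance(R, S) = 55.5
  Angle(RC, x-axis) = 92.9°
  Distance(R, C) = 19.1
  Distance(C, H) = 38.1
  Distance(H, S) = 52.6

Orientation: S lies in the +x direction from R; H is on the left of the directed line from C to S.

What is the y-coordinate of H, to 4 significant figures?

44.48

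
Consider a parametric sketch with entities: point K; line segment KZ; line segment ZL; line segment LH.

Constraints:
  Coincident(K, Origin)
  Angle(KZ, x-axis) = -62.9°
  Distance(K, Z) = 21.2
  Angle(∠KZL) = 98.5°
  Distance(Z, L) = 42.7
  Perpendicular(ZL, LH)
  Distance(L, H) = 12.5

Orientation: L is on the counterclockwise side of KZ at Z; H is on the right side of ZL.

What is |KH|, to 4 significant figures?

56.75

K is at the origin; KZ runs at -62.9° with length 21.2, so Z = 21.2·(cos -62.9°, sin -62.9°) = (9.658, -18.87). ∠KZL = 98.5°, so ZL runs at -62.9° + (180° − 98.5°) = 18.60° from the x-axis; with |ZL| = 42.7, L = Z + 42.7·(cos 18.60°, sin 18.60°) = (50.13, -5.253). ZL ⟂ LH; with |LH| = 12.5 on the right of ZL, H = L + 12.5·(0.3190, -0.9478) = (54.11, -17.10). Then |KH| = |H − K| = 56.75.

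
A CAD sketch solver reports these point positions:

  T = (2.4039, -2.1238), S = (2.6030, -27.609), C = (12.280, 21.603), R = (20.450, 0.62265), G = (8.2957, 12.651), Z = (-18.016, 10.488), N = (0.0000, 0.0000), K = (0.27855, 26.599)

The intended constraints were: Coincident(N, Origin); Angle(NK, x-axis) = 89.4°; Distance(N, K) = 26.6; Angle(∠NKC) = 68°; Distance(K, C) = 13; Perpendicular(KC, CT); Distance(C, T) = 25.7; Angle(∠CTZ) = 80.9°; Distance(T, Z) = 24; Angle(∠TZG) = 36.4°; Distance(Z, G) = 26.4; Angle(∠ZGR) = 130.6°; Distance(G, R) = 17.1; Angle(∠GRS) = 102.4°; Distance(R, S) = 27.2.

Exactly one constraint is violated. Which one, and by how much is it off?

Distance(R, S) = 27.2 — off by 6.20.

N = (0.00, 0.00) ✓; NK at 89.40° ✓; |NK| = 26.60 ✓; ∠NKC = 68.00° ✓; |KC| = 13.00 ✓; ∠(KC, CT) = 90.00° ✓; |CT| = 25.70 ✓; ∠CTZ = 80.90° ✓; |TZ| = 24.00 ✓; ∠TZG = 36.40° ✓; |ZG| = 26.40 ✓; ∠ZGR = 130.6° ✓; |GR| = 17.10 ✓; ∠GRS = 102.4° ✓; |RS| = 33.40 ✗.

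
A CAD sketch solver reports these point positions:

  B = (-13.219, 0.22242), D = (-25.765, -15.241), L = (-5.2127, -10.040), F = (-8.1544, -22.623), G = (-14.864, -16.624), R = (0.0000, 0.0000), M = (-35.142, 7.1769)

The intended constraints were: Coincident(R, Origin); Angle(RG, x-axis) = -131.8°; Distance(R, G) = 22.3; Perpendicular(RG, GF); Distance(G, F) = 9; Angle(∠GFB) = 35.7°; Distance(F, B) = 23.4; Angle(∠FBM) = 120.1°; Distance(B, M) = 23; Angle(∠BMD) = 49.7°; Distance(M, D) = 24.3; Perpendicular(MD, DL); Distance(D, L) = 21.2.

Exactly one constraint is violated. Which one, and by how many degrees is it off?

Perpendicular(MD, DL) — off by 8.50°.

R = (0.00, 0.00) ✓; RG at -131.8° ✓; |RG| = 22.30 ✓; ∠(RG, GF) = 90.00° ✓; |GF| = 9.000 ✓; ∠GFB = 35.70° ✓; |FB| = 23.40 ✓; ∠FBM = 120.1° ✓; |BM| = 23.00 ✓; ∠BMD = 49.70° ✓; |MD| = 24.30 ✓; ∠(MD, DL) = 81.50° ✗; |DL| = 21.20 ✓.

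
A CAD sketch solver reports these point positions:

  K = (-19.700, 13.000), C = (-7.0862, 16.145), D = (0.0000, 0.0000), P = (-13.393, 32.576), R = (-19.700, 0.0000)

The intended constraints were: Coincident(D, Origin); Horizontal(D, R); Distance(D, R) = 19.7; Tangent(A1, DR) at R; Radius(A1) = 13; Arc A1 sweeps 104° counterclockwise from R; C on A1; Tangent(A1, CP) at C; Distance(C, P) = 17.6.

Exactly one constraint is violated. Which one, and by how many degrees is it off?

Tangent(A1, CP) at C — off by 7.00°.

D = (0.00, 0.00) ✓; D.y = 0.00, R.y = 0.00 ✓; |DR| = 19.70 ✓; ∠(KR, RD) = 90.00° ✓; |KR| = 13.00 ✓; bearing(K→C) − bearing(K→R) = 104.0° ✓; |KC| = 13.00 ✓; ∠(KC, CP) = 83.00° ✗; |CP| = 17.60 ✓.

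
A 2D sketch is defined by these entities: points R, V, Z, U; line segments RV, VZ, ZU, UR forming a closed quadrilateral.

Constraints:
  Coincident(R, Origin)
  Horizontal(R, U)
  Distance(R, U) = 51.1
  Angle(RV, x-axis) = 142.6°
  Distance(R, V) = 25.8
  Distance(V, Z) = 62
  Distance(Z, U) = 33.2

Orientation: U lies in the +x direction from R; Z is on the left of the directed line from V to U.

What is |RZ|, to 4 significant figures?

50.33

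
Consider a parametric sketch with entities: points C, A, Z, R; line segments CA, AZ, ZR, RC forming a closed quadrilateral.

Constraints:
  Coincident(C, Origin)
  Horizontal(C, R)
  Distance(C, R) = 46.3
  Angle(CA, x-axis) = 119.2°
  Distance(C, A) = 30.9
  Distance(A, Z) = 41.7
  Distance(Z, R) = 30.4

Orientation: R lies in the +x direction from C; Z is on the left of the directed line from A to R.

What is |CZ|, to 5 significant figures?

35.050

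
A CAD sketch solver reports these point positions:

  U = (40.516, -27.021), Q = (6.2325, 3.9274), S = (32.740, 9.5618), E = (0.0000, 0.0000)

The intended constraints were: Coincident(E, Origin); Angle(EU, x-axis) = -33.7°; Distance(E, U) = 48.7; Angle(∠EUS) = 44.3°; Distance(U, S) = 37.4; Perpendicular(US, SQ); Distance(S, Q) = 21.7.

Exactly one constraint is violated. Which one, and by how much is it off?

Distance(S, Q) = 21.7 — off by 5.40.

E = (0.00, 0.00) ✓; EU at -33.70° ✓; |EU| = 48.70 ✓; ∠EUS = 44.30° ✓; |US| = 37.40 ✓; ∠(US, SQ) = 90.00° ✓; |SQ| = 27.10 ✗.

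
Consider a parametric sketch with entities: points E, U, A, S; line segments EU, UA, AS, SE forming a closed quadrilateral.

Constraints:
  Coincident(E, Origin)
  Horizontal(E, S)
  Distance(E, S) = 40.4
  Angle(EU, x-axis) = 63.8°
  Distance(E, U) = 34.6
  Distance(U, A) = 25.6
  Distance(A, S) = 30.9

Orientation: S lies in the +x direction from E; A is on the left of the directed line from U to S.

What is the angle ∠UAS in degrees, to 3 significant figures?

89.5°

E is at the origin; ES is horizontal with |ES| = 40.4 and S in +x, so S = (40.4, 0). EU runs at 63.8° with |EU| = 34.6, so U = (15.3, 31.0). A is determined by |UA| = 25.6 and |AS| = 30.9 together: it lies at the intersection of circle(U, 25.6) and circle(S, 30.9). With |US| = 39.9, the foot of the radical line on US is 16.2 from U and the perpendicular offset is √(25.6² − 16.2²) = 19.8. Taking the left-of-US solution: A = (40.9, 30.9).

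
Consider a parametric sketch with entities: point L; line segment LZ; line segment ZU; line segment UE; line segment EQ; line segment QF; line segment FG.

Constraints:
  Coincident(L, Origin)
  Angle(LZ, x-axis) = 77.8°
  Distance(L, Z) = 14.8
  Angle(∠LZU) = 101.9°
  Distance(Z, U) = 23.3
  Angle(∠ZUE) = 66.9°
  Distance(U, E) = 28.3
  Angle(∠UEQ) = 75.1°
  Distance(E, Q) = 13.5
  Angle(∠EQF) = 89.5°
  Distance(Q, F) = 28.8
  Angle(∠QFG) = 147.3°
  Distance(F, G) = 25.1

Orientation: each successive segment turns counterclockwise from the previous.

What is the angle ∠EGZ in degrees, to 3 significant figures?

34.8°

L is at the origin; LZ runs at 77.8° with length 14.8, so Z = (3.13, 14.5). ∠LZU = 101.9° gives ZU at 156° from the x-axis; with |ZU| = 23.3, U = (-18.1, 24.0). ∠ZUE = 66.9° gives UE at -91.0° from the x-axis; with |UE| = 28.3, E = (-18.6, -4.32). ∠UEQ = 75.1° gives EQ at 13.9° from the x-axis; with |EQ| = 13.5, Q = (-5.53, -1.07). ∠EQF = 89.5° gives QF at 104° from the x-axis; with |QF| = 28.8, F = (-12.7, 26.8). ∠QFG = 147.3° gives FG at 137° from the x-axis; with |FG| = 25.1, G = (-31.1, 43.9). Then cos ∠EGZ = GE·GZ / (|GE||GZ|), giving 34.8°.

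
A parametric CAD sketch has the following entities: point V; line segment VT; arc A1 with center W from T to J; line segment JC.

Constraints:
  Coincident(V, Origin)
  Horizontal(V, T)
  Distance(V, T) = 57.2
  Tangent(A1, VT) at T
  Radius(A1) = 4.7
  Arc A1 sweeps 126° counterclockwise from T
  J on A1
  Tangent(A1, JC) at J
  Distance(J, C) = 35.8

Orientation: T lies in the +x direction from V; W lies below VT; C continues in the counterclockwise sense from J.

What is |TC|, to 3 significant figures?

40.3

V is at the origin; VT is horizontal with |VT| = 57.2 and T on the +x side, so T = (57.2, 0.00). A1 meets VT tangentially, so WT is at right angles to VT, so W = T + (0, -4.7) = (57.2, -4.70). On A1, T sits at bearing 90° from W; a 126° counterclockwise sweep puts J at bearing 216°, so J = W + 4.7·(cos 216°, sin 216°) = (53.4, -7.46). A1 meets JC tangentially, so WJ is at right angles to JC, so JC runs along (−sin 216°, cos 216°); with |JC| = 35.8, C = (74.4, -36.4). Then |TC| = |C − T| = 40.3.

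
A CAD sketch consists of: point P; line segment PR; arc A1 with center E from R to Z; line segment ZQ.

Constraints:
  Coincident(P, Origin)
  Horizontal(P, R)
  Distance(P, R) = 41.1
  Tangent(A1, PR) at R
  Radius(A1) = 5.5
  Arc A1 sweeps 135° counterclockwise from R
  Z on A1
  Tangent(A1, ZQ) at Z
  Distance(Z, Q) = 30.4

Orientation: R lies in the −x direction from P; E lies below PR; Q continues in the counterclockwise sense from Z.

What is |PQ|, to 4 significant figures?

38.80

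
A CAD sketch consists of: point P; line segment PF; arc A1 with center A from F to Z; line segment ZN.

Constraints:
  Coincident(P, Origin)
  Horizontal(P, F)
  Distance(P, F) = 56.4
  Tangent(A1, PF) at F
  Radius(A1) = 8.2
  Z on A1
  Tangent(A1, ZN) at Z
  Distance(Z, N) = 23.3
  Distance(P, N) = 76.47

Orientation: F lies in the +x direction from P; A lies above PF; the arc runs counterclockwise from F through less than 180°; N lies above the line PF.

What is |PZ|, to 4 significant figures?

64.49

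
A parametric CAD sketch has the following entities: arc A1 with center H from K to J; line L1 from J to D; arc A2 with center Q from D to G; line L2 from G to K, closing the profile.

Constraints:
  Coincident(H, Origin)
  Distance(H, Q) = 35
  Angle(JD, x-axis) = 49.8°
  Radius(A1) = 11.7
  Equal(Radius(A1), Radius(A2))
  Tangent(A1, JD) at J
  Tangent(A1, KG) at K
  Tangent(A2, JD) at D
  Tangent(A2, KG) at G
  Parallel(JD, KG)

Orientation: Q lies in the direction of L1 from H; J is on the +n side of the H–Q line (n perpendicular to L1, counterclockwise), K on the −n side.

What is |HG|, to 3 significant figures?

36.9

The slot axis is L1's direction at 49.8°, so u = (cos 49.8°, sin 49.8°) = (0.645, 0.764) and n = (−sin 49.8°, cos 49.8°) = (-0.764, 0.645). H is at the origin and Q lies 35.0 along u from H, so Q = 35.0·u = (22.6, 26.7). Tangency of A1 to both parallel lines with radius 11.7 puts J and K at H ± 11.7·n: J = (-8.94, 7.55), K = (8.94, -7.55). Equal radii place D and G the same way about Q: D = Q + 11.7·n = (13.7, 34.3), G = Q − 11.7·n = (31.5, 19.2). Then |HG| = |G − H| = 36.9.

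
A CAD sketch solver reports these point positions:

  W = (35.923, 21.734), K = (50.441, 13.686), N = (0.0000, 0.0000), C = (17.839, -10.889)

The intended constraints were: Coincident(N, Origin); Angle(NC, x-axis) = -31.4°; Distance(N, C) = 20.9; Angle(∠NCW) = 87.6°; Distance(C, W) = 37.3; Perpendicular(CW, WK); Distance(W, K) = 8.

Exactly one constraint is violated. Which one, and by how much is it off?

Distance(W, K) = 8 — off by 8.60.

N = (0.00, 0.00) ✓; NC at -31.40° ✓; |NC| = 20.90 ✓; ∠NCW = 87.60° ✓; |CW| = 37.30 ✓; ∠(CW, WK) = 90.00° ✓; |WK| = 16.60 ✗.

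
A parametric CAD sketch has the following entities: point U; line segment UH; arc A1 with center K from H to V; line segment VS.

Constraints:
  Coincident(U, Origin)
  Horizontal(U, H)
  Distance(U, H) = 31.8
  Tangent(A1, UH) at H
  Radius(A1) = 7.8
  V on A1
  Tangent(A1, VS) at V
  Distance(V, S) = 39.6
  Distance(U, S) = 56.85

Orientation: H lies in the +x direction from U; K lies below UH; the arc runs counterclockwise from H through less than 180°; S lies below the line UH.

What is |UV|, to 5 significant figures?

25.726

Checks: |KV| = 7.800 ✓; ∠(KV, VS) = 90.00° ✓; |VS| = 39.60 ✓; |US| = 56.85 ✓.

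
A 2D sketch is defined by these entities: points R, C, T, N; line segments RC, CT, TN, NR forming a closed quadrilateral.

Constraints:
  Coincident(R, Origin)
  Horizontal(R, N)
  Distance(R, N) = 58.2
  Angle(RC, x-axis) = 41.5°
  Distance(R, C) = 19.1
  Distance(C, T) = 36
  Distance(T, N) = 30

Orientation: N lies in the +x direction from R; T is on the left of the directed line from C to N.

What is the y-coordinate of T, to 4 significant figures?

27.81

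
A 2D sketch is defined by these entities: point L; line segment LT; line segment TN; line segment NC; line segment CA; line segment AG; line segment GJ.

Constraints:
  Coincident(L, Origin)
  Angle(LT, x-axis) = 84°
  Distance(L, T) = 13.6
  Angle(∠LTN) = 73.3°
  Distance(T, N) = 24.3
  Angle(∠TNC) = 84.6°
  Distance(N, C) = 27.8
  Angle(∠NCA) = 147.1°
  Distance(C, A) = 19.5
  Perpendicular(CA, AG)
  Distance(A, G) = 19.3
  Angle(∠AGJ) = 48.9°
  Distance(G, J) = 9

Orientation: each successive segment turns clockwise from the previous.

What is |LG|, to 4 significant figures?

20.33

L is at the origin; LT runs at 84.0° with length 13.6, so T = (1.422, 13.53). ∠LTN = 73.3° gives TN at -22.70° from the x-axis; with |TN| = 24.3, N = (23.84, 4.148). ∠TNC = 84.6° gives NC at -118.1° from the x-axis; with |NC| = 27.8, C = (10.75, -20.38). ∠NCA = 147.1° gives CA at -151.0° from the x-axis; with |CA| = 19.5, A = (-6.310, -29.83). CA ⟂ AG, so AG runs at 119.0°; with |AG| = 19.3, G = (-15.67, -12.95). Then |LG| = |G − L| = 20.33.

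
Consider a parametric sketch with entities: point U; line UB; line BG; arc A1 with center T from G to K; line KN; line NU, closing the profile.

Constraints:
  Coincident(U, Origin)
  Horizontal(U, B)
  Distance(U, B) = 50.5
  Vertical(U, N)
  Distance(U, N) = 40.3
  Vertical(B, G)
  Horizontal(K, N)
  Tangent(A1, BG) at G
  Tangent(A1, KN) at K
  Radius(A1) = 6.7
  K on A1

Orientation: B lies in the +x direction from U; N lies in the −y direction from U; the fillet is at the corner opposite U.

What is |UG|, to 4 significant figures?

60.66

U is at the origin; UB is horizontal with |UB| = 50.5 and B on the +x side, so B = (50.50, 0.000). U and N share the same x with |UN| = 40.3 and N on the −y side, so N = (0.000, -40.30). The virtual corner opposite U is at (50.50, -40.30). Since A1 is tangent to BG there, TG ⟂ BG and the tangent condition forces TK to be normal to KN, with radius 6.7, so the center T sits 6.7 in from both sides at T = (43.80, -33.60). That places the tangent points at G = (50.50, -33.60) on BG and K = (43.80, -40.30) on KN. Then |UG| = |G − U| = 60.66.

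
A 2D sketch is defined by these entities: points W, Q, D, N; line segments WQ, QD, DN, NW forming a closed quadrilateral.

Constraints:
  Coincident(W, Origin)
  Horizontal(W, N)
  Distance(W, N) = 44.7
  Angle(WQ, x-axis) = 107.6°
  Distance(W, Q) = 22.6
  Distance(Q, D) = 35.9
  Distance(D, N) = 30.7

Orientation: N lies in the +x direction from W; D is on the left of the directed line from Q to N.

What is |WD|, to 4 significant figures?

38.93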